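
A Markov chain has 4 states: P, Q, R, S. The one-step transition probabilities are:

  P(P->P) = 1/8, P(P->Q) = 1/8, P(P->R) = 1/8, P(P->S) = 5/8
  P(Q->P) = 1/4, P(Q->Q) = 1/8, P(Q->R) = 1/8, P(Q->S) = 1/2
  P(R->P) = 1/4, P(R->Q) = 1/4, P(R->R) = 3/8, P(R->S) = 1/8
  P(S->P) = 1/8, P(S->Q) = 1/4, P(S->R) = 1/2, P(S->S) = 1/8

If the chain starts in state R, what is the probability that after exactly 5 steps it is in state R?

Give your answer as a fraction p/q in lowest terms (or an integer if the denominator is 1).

Computing P^5 by repeated multiplication:
P^1 =
  P: [1/8, 1/8, 1/8, 5/8]
  Q: [1/4, 1/8, 1/8, 1/2]
  R: [1/4, 1/4, 3/8, 1/8]
  S: [1/8, 1/4, 1/2, 1/8]
P^2 =
  P: [5/32, 7/32, 25/64, 15/64]
  Q: [5/32, 13/64, 11/32, 19/64]
  R: [13/64, 3/16, 17/64, 11/32]
  S: [7/32, 13/64, 19/64, 9/32]
P^3 =
  P: [103/512, 13/64, 159/512, 73/256]
  Q: [99/512, 105/512, 165/512, 143/512]
  R: [93/512, 103/512, 41/128, 19/64]
  S: [3/16, 101/512, 39/128, 159/512]
P^4 =
  P: [775/4096, 817/4096, 317/1024, 309/1024]
  Q: [391/2048, 205/1024, 1271/4096, 1223/4096]
  R: [779/4096, 207/1024, 81/256, 1193/4096]
  S: [769/4096, 827/4096, 1301/4096, 1199/4096]
P^5 =
  P: [6181/32768, 825/4096, 2585/8192, 9647/32768]
  Q: [6187/32768, 3295/16384, 10307/32768, 2421/8192]
  R: [1555/8192, 6585/32768, 10267/32768, 303/1024]
  S: [389/2048, 1649/8192, 10295/32768, 9653/32768]

(P^5)[R -> R] = 10267/32768

Answer: 10267/32768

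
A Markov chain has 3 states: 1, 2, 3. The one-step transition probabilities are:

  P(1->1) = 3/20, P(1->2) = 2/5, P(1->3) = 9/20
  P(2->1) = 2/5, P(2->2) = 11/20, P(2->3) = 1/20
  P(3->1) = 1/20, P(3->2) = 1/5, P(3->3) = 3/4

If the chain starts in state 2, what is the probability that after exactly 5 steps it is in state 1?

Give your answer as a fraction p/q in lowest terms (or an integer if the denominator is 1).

Computing P^5 by repeated multiplication:
P^1 =
  1: [3/20, 2/5, 9/20]
  2: [2/5, 11/20, 1/20]
  3: [1/20, 1/5, 3/4]
P^2 =
  1: [41/200, 37/100, 17/40]
  2: [113/400, 189/400, 49/200]
  3: [1/8, 7/25, 119/200]
P^3 =
  1: [1/5, 741/2000, 859/2000]
  2: [1949/8000, 27/64, 669/2000]
  3: [321/2000, 323/1000, 1033/2000]
P^4 =
  1: [7987/40000, 14787/40000, 8613/20000]
  2: [35523/160000, 63421/160000, 477/1250]
  3: [1791/10000, 6903/20000, 1903/4000]
P^5 =
  1: [159483/800000, 295457/800000, 17253/40000]
  2: [674993/3200000, 1226039/3200000, 162371/400000]
  3: [15097/80000, 142649/400000, 90933/200000]

(P^5)[2 -> 1] = 674993/3200000

Answer: 674993/3200000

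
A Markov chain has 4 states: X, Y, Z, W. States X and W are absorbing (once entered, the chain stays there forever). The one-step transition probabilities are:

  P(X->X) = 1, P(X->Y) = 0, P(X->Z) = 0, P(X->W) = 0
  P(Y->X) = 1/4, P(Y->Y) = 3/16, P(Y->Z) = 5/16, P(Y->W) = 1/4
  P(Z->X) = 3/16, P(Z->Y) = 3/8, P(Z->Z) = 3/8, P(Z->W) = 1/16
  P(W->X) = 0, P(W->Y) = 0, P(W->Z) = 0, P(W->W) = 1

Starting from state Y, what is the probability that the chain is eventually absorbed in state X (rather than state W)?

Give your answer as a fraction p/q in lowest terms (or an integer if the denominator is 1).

Let a_i = P(absorbed in X | start in state i).
Boundary conditions: a_X = 1, a_W = 0.
For each transient state i, a_i = sum_j P(i->j) * a_j:
  a_Y = 1/4*a_X + 3/16*a_Y + 5/16*a_Z + 1/4*a_W
  a_Z = 3/16*a_X + 3/8*a_Y + 3/8*a_Z + 1/16*a_W

Substituting a_X = 1 and a_W = 0, rearrange to (I - Q) a = r where r[i] = P(i -> X):
  [13/16, -5/16] . (a_Y, a_Z) = 1/4
  [-3/8, 5/8] . (a_Y, a_Z) = 3/16

Solving yields:
  a_Y = 11/20
  a_Z = 63/100

Starting state is Y, so the absorption probability is a_Y = 11/20.

Answer: 11/20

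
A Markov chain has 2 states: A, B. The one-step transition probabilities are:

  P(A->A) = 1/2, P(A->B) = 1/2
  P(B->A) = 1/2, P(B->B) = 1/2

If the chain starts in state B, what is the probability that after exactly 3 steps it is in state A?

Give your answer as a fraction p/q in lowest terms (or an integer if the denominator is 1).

Answer: 1/2

Derivation:
Computing P^3 by repeated multiplication:
P^1 =
  A: [1/2, 1/2]
  B: [1/2, 1/2]
P^2 =
  A: [1/2, 1/2]
  B: [1/2, 1/2]
P^3 =
  A: [1/2, 1/2]
  B: [1/2, 1/2]

(P^3)[B -> A] = 1/2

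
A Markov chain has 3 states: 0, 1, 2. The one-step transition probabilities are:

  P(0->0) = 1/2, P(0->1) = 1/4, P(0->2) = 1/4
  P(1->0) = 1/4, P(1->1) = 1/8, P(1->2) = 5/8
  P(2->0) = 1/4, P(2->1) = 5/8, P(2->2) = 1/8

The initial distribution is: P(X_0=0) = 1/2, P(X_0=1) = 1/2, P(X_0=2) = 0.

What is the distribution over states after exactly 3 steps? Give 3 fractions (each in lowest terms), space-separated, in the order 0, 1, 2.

Answer: 43/128 77/256 93/256

Derivation:
Propagating the distribution step by step (d_{t+1} = d_t * P):
d_0 = (0=1/2, 1=1/2, 2=0)
  d_1[0] = 1/2*1/2 + 1/2*1/4 + 0*1/4 = 3/8
  d_1[1] = 1/2*1/4 + 1/2*1/8 + 0*5/8 = 3/16
  d_1[2] = 1/2*1/4 + 1/2*5/8 + 0*1/8 = 7/16
d_1 = (0=3/8, 1=3/16, 2=7/16)
  d_2[0] = 3/8*1/2 + 3/16*1/4 + 7/16*1/4 = 11/32
  d_2[1] = 3/8*1/4 + 3/16*1/8 + 7/16*5/8 = 25/64
  d_2[2] = 3/8*1/4 + 3/16*5/8 + 7/16*1/8 = 17/64
d_2 = (0=11/32, 1=25/64, 2=17/64)
  d_3[0] = 11/32*1/2 + 25/64*1/4 + 17/64*1/4 = 43/128
  d_3[1] = 11/32*1/4 + 25/64*1/8 + 17/64*5/8 = 77/256
  d_3[2] = 11/32*1/4 + 25/64*5/8 + 17/64*1/8 = 93/256
d_3 = (0=43/128, 1=77/256, 2=93/256)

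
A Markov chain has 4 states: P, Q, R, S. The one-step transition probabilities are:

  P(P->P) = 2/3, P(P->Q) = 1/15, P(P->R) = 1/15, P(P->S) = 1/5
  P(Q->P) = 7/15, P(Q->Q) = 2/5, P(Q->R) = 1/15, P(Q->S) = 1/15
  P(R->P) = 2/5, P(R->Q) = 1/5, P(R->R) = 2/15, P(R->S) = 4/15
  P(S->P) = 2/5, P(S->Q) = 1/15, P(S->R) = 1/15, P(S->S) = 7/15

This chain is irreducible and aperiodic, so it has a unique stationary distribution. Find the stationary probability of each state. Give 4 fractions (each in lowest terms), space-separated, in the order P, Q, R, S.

Answer: 214/385 4/35 1/14 199/770

Derivation:
The stationary distribution satisfies pi = pi * P, i.e.:
  pi_P = 2/3*pi_P + 7/15*pi_Q + 2/5*pi_R + 2/5*pi_S
  pi_Q = 1/15*pi_P + 2/5*pi_Q + 1/5*pi_R + 1/15*pi_S
  pi_R = 1/15*pi_P + 1/15*pi_Q + 2/15*pi_R + 1/15*pi_S
  pi_S = 1/5*pi_P + 1/15*pi_Q + 4/15*pi_R + 7/15*pi_S
with normalization: pi_P + pi_Q + pi_R + pi_S = 1.

Using the first 3 balance equations plus normalization, the linear system A*pi = b is:
  [-1/3, 7/15, 2/5, 2/5] . pi = 0
  [1/15, -3/5, 1/5, 1/15] . pi = 0
  [1/15, 1/15, -13/15, 1/15] . pi = 0
  [1, 1, 1, 1] . pi = 1

Solving yields:
  pi_P = 214/385
  pi_Q = 4/35
  pi_R = 1/14
  pi_S = 199/770

Verification (pi * P):
  214/385*2/3 + 4/35*7/15 + 1/14*2/5 + 199/770*2/5 = 214/385 = pi_P  (ok)
  214/385*1/15 + 4/35*2/5 + 1/14*1/5 + 199/770*1/15 = 4/35 = pi_Q  (ok)
  214/385*1/15 + 4/35*1/15 + 1/14*2/15 + 199/770*1/15 = 1/14 = pi_R  (ok)
  214/385*1/5 + 4/35*1/15 + 1/14*4/15 + 199/770*7/15 = 199/770 = pi_S  (ok)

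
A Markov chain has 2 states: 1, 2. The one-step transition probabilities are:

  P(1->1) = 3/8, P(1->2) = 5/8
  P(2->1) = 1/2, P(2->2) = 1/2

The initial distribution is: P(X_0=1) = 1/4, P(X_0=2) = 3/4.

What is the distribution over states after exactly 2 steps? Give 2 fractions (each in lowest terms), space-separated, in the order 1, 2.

Propagating the distribution step by step (d_{t+1} = d_t * P):
d_0 = (1=1/4, 2=3/4)
  d_1[1] = 1/4*3/8 + 3/4*1/2 = 15/32
  d_1[2] = 1/4*5/8 + 3/4*1/2 = 17/32
d_1 = (1=15/32, 2=17/32)
  d_2[1] = 15/32*3/8 + 17/32*1/2 = 113/256
  d_2[2] = 15/32*5/8 + 17/32*1/2 = 143/256
d_2 = (1=113/256, 2=143/256)

Answer: 113/256 143/256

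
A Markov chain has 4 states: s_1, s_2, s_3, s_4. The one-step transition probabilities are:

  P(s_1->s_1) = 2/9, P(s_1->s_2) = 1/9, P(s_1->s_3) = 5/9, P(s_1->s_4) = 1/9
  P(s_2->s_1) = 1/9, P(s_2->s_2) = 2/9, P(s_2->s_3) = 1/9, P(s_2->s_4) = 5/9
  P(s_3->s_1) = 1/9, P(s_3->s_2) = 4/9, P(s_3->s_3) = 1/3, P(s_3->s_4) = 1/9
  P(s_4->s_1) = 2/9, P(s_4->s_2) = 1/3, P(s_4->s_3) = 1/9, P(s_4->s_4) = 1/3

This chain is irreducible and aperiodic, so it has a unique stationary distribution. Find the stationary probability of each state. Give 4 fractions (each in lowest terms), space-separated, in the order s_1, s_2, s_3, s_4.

Answer: 9/55 16/55 13/55 17/55

Derivation:
The stationary distribution satisfies pi = pi * P, i.e.:
  pi_s_1 = 2/9*pi_s_1 + 1/9*pi_s_2 + 1/9*pi_s_3 + 2/9*pi_s_4
  pi_s_2 = 1/9*pi_s_1 + 2/9*pi_s_2 + 4/9*pi_s_3 + 1/3*pi_s_4
  pi_s_3 = 5/9*pi_s_1 + 1/9*pi_s_2 + 1/3*pi_s_3 + 1/9*pi_s_4
  pi_s_4 = 1/9*pi_s_1 + 5/9*pi_s_2 + 1/9*pi_s_3 + 1/3*pi_s_4
with normalization: pi_s_1 + pi_s_2 + pi_s_3 + pi_s_4 = 1.

Using the first 3 balance equations plus normalization, the linear system A*pi = b is:
  [-7/9, 1/9, 1/9, 2/9] . pi = 0
  [1/9, -7/9, 4/9, 1/3] . pi = 0
  [5/9, 1/9, -2/3, 1/9] . pi = 0
  [1, 1, 1, 1] . pi = 1

Solving yields:
  pi_s_1 = 9/55
  pi_s_2 = 16/55
  pi_s_3 = 13/55
  pi_s_4 = 17/55

Verification (pi * P):
  9/55*2/9 + 16/55*1/9 + 13/55*1/9 + 17/55*2/9 = 9/55 = pi_s_1  (ok)
  9/55*1/9 + 16/55*2/9 + 13/55*4/9 + 17/55*1/3 = 16/55 = pi_s_2  (ok)
  9/55*5/9 + 16/55*1/9 + 13/55*1/3 + 17/55*1/9 = 13/55 = pi_s_3  (ok)
  9/55*1/9 + 16/55*5/9 + 13/55*1/9 + 17/55*1/3 = 17/55 = pi_s_4  (ok)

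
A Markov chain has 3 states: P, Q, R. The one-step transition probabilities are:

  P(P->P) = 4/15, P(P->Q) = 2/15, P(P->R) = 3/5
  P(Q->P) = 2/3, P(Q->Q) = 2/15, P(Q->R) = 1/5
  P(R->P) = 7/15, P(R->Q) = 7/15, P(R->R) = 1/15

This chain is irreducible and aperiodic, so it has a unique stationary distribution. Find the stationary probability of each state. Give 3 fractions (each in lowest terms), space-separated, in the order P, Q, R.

The stationary distribution satisfies pi = pi * P, i.e.:
  pi_P = 4/15*pi_P + 2/3*pi_Q + 7/15*pi_R
  pi_Q = 2/15*pi_P + 2/15*pi_Q + 7/15*pi_R
  pi_R = 3/5*pi_P + 1/5*pi_Q + 1/15*pi_R
with normalization: pi_P + pi_Q + pi_R = 1.

Using the first 2 balance equations plus normalization, the linear system A*pi = b is:
  [-11/15, 2/3, 7/15] . pi = 0
  [2/15, -13/15, 7/15] . pi = 0
  [1, 1, 1] . pi = 1

Solving yields:
  pi_P = 161/375
  pi_Q = 91/375
  pi_R = 41/125

Verification (pi * P):
  161/375*4/15 + 91/375*2/3 + 41/125*7/15 = 161/375 = pi_P  (ok)
  161/375*2/15 + 91/375*2/15 + 41/125*7/15 = 91/375 = pi_Q  (ok)
  161/375*3/5 + 91/375*1/5 + 41/125*1/15 = 41/125 = pi_R  (ok)

Answer: 161/375 91/375 41/125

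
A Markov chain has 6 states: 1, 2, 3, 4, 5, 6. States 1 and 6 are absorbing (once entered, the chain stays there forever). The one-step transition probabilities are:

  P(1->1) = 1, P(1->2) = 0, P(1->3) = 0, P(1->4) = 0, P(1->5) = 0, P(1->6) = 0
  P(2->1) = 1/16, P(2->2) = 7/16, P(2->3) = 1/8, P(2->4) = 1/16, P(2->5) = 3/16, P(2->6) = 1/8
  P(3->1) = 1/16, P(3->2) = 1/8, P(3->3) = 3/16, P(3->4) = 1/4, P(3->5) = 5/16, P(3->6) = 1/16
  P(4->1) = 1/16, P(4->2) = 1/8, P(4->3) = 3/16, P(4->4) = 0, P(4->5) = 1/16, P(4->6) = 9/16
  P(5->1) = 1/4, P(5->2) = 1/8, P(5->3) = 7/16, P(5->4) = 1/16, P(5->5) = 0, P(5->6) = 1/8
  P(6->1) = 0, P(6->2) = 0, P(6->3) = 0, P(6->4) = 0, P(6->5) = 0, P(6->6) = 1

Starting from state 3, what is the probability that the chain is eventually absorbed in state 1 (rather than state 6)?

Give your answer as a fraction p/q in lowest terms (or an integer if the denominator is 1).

Let a_i = P(absorbed in 1 | start in state i).
Boundary conditions: a_1 = 1, a_6 = 0.
For each transient state i, a_i = sum_j P(i->j) * a_j:
  a_2 = 1/16*a_1 + 7/16*a_2 + 1/8*a_3 + 1/16*a_4 + 3/16*a_5 + 1/8*a_6
  a_3 = 1/16*a_1 + 1/8*a_2 + 3/16*a_3 + 1/4*a_4 + 5/16*a_5 + 1/16*a_6
  a_4 = 1/16*a_1 + 1/8*a_2 + 3/16*a_3 + 0*a_4 + 1/16*a_5 + 9/16*a_6
  a_5 = 1/4*a_1 + 1/8*a_2 + 7/16*a_3 + 1/16*a_4 + 0*a_5 + 1/8*a_6

Substituting a_1 = 1 and a_6 = 0, rearrange to (I - Q) a = r where r[i] = P(i -> 1):
  [9/16, -1/8, -1/16, -3/16] . (a_2, a_3, a_4, a_5) = 1/16
  [-1/8, 13/16, -1/4, -5/16] . (a_2, a_3, a_4, a_5) = 1/16
  [-1/8, -3/16, 1, -1/16] . (a_2, a_3, a_4, a_5) = 1/16
  [-1/8, -7/16, -1/16, 1] . (a_2, a_3, a_4, a_5) = 1/4

Solving yields:
  a_2 = 125/329
  a_3 = 1773/4606
  a_4 = 977/4606
  a_5 = 2207/4606

Starting state is 3, so the absorption probability is a_3 = 1773/4606.

Answer: 1773/4606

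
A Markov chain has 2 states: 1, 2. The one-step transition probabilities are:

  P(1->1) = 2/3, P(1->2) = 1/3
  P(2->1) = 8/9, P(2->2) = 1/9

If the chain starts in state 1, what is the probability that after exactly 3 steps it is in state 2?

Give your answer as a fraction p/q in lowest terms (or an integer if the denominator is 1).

Computing P^3 by repeated multiplication:
P^1 =
  1: [2/3, 1/3]
  2: [8/9, 1/9]
P^2 =
  1: [20/27, 7/27]
  2: [56/81, 25/81]
P^3 =
  1: [176/243, 67/243]
  2: [536/729, 193/729]

(P^3)[1 -> 2] = 67/243

Answer: 67/243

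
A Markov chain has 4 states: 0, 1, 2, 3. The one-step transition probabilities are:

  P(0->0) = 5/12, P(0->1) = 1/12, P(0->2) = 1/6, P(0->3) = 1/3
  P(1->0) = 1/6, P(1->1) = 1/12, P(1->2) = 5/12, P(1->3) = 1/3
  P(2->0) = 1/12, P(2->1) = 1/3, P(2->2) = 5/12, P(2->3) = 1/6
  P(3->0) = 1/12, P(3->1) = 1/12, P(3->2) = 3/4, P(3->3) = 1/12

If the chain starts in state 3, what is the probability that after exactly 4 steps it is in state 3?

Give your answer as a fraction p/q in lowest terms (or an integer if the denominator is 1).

Answer: 157/768

Derivation:
Computing P^4 by repeated multiplication:
P^1 =
  0: [5/12, 1/12, 1/6, 1/3]
  1: [1/6, 1/12, 5/12, 1/3]
  2: [1/12, 1/3, 5/12, 1/6]
  3: [1/12, 1/12, 3/4, 1/12]
P^2 =
  0: [11/48, 1/8, 61/144, 2/9]
  1: [7/48, 3/16, 35/72, 13/72]
  2: [5/36, 3/16, 65/144, 2/9]
  3: [17/144, 13/48, 61/144, 3/16]
P^3 =
  0: [49/288, 109/576, 749/1728, 179/864]
  1: [85/576, 59/288, 761/1728, 179/864]
  2: [251/1728, 113/576, 197/432, 175/864]
  3: [251/1728, 109/576, 259/576, 373/1728]
P^4 =
  0: [359/2304, 1325/6912, 4595/10368, 1085/5184]
  1: [517/3456, 1337/6912, 9307/20736, 1079/5184]
  2: [3071/20736, 341/1728, 9287/20736, 2143/10368]
  3: [3059/20736, 451/2304, 9379/20736, 157/768]

(P^4)[3 -> 3] = 157/768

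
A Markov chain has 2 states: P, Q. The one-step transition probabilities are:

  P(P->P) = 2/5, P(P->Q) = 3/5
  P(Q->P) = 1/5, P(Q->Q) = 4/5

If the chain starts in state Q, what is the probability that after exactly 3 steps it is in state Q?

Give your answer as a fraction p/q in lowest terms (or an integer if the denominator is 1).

Computing P^3 by repeated multiplication:
P^1 =
  P: [2/5, 3/5]
  Q: [1/5, 4/5]
P^2 =
  P: [7/25, 18/25]
  Q: [6/25, 19/25]
P^3 =
  P: [32/125, 93/125]
  Q: [31/125, 94/125]

(P^3)[Q -> Q] = 94/125

Answer: 94/125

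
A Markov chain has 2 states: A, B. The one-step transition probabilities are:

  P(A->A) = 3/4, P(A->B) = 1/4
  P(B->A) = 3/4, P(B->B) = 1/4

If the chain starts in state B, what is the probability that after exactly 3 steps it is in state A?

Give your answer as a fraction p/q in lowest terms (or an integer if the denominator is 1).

Answer: 3/4

Derivation:
Computing P^3 by repeated multiplication:
P^1 =
  A: [3/4, 1/4]
  B: [3/4, 1/4]
P^2 =
  A: [3/4, 1/4]
  B: [3/4, 1/4]
P^3 =
  A: [3/4, 1/4]
  B: [3/4, 1/4]

(P^3)[B -> A] = 3/4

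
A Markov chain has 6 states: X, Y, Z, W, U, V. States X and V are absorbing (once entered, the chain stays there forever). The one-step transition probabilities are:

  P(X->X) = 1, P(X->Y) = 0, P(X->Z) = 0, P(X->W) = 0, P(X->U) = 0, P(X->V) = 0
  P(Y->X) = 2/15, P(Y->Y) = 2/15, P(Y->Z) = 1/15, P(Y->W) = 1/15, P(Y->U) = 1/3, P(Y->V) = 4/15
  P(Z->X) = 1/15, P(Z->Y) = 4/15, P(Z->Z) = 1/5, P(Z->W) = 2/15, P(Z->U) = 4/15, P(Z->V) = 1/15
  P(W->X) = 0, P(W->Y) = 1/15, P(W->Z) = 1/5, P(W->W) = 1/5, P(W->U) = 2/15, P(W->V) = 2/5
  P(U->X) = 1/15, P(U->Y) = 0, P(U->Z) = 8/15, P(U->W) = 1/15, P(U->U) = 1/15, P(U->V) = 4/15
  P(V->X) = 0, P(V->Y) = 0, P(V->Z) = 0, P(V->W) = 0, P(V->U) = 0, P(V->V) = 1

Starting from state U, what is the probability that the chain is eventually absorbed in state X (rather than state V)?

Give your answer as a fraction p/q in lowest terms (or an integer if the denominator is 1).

Let a_i = P(absorbed in X | start in state i).
Boundary conditions: a_X = 1, a_V = 0.
For each transient state i, a_i = sum_j P(i->j) * a_j:
  a_Y = 2/15*a_X + 2/15*a_Y + 1/15*a_Z + 1/15*a_W + 1/3*a_U + 4/15*a_V
  a_Z = 1/15*a_X + 4/15*a_Y + 1/5*a_Z + 2/15*a_W + 4/15*a_U + 1/15*a_V
  a_W = 0*a_X + 1/15*a_Y + 1/5*a_Z + 1/5*a_W + 2/15*a_U + 2/5*a_V
  a_U = 1/15*a_X + 0*a_Y + 8/15*a_Z + 1/15*a_W + 1/15*a_U + 4/15*a_V

Substituting a_X = 1 and a_V = 0, rearrange to (I - Q) a = r where r[i] = P(i -> X):
  [13/15, -1/15, -1/15, -1/3] . (a_Y, a_Z, a_W, a_U) = 2/15
  [-4/15, 4/5, -2/15, -4/15] . (a_Y, a_Z, a_W, a_U) = 1/15
  [-1/15, -1/5, 4/5, -2/15] . (a_Y, a_Z, a_W, a_U) = 0
  [0, -8/15, -1/15, 14/15] . (a_Y, a_Z, a_W, a_U) = 1/15

Solving yields:
  a_Y = 4457/16056
  a_Z = 1487/5352
  a_W = 266/2007
  a_U = 481/2007

Starting state is U, so the absorption probability is a_U = 481/2007.

Answer: 481/2007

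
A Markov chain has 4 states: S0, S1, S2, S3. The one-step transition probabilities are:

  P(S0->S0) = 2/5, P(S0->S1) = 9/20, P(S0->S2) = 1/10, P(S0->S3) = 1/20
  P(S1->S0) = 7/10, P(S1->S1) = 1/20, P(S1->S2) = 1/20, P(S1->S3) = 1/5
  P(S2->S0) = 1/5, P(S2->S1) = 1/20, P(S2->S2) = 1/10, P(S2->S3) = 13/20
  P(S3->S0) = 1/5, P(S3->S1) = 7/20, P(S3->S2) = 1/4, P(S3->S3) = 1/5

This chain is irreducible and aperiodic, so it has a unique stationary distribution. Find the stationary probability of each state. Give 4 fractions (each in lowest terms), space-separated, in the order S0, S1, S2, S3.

The stationary distribution satisfies pi = pi * P, i.e.:
  pi_S0 = 2/5*pi_S0 + 7/10*pi_S1 + 1/5*pi_S2 + 1/5*pi_S3
  pi_S1 = 9/20*pi_S0 + 1/20*pi_S1 + 1/20*pi_S2 + 7/20*pi_S3
  pi_S2 = 1/10*pi_S0 + 1/20*pi_S1 + 1/10*pi_S2 + 1/4*pi_S3
  pi_S3 = 1/20*pi_S0 + 1/5*pi_S1 + 13/20*pi_S2 + 1/5*pi_S3
with normalization: pi_S0 + pi_S1 + pi_S2 + pi_S3 = 1.

Using the first 3 balance equations plus normalization, the linear system A*pi = b is:
  [-3/5, 7/10, 1/5, 1/5] . pi = 0
  [9/20, -19/20, 1/20, 7/20] . pi = 0
  [1/10, 1/20, -9/10, 1/4] . pi = 0
  [1, 1, 1, 1] . pi = 1

Solving yields:
  pi_S0 = 601/1424
  pi_S1 = 49/178
  pi_S2 = 163/1424
  pi_S3 = 67/356

Verification (pi * P):
  601/1424*2/5 + 49/178*7/10 + 163/1424*1/5 + 67/356*1/5 = 601/1424 = pi_S0  (ok)
  601/1424*9/20 + 49/178*1/20 + 163/1424*1/20 + 67/356*7/20 = 49/178 = pi_S1  (ok)
  601/1424*1/10 + 49/178*1/20 + 163/1424*1/10 + 67/356*1/4 = 163/1424 = pi_S2  (ok)
  601/1424*1/20 + 49/178*1/5 + 163/1424*13/20 + 67/356*1/5 = 67/356 = pi_S3  (ok)

Answer: 601/1424 49/178 163/1424 67/356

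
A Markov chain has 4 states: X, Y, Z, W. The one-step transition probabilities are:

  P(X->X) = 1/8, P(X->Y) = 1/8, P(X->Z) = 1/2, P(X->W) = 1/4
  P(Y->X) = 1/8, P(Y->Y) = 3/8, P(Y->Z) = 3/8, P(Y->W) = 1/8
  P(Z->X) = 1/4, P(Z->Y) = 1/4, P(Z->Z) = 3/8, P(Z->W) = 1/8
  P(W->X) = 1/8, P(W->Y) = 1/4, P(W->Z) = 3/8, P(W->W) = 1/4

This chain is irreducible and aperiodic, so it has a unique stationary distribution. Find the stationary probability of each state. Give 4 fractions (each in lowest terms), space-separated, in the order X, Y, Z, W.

Answer: 11/63 115/441 25/63 74/441

Derivation:
The stationary distribution satisfies pi = pi * P, i.e.:
  pi_X = 1/8*pi_X + 1/8*pi_Y + 1/4*pi_Z + 1/8*pi_W
  pi_Y = 1/8*pi_X + 3/8*pi_Y + 1/4*pi_Z + 1/4*pi_W
  pi_Z = 1/2*pi_X + 3/8*pi_Y + 3/8*pi_Z + 3/8*pi_W
  pi_W = 1/4*pi_X + 1/8*pi_Y + 1/8*pi_Z + 1/4*pi_W
with normalization: pi_X + pi_Y + pi_Z + pi_W = 1.

Using the first 3 balance equations plus normalization, the linear system A*pi = b is:
  [-7/8, 1/8, 1/4, 1/8] . pi = 0
  [1/8, -5/8, 1/4, 1/4] . pi = 0
  [1/2, 3/8, -5/8, 3/8] . pi = 0
  [1, 1, 1, 1] . pi = 1

Solving yields:
  pi_X = 11/63
  pi_Y = 115/441
  pi_Z = 25/63
  pi_W = 74/441

Verification (pi * P):
  11/63*1/8 + 115/441*1/8 + 25/63*1/4 + 74/441*1/8 = 11/63 = pi_X  (ok)
  11/63*1/8 + 115/441*3/8 + 25/63*1/4 + 74/441*1/4 = 115/441 = pi_Y  (ok)
  11/63*1/2 + 115/441*3/8 + 25/63*3/8 + 74/441*3/8 = 25/63 = pi_Z  (ok)
  11/63*1/4 + 115/441*1/8 + 25/63*1/8 + 74/441*1/4 = 74/441 = pi_W  (ok)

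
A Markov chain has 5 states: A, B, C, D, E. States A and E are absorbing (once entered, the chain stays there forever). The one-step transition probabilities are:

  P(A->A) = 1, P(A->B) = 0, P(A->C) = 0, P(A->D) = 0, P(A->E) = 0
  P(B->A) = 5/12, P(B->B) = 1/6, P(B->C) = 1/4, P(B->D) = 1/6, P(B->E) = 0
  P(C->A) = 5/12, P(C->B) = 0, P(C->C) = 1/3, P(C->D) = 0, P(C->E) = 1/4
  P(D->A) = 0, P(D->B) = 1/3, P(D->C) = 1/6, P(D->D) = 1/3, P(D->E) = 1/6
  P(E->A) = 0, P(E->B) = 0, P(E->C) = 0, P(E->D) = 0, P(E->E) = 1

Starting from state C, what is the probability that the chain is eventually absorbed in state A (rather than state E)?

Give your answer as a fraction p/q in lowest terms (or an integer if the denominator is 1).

Let a_i = P(absorbed in A | start in state i).
Boundary conditions: a_A = 1, a_E = 0.
For each transient state i, a_i = sum_j P(i->j) * a_j:
  a_B = 5/12*a_A + 1/6*a_B + 1/4*a_C + 1/6*a_D + 0*a_E
  a_C = 5/12*a_A + 0*a_B + 1/3*a_C + 0*a_D + 1/4*a_E
  a_D = 0*a_A + 1/3*a_B + 1/6*a_C + 1/3*a_D + 1/6*a_E

Substituting a_A = 1 and a_E = 0, rearrange to (I - Q) a = r where r[i] = P(i -> A):
  [5/6, -1/4, -1/6] . (a_B, a_C, a_D) = 5/12
  [0, 2/3, 0] . (a_B, a_C, a_D) = 5/12
  [-1/3, -1/6, 2/3] . (a_B, a_C, a_D) = 0

Solving yields:
  a_B = 115/144
  a_C = 5/8
  a_D = 5/9

Starting state is C, so the absorption probability is a_C = 5/8.

Answer: 5/8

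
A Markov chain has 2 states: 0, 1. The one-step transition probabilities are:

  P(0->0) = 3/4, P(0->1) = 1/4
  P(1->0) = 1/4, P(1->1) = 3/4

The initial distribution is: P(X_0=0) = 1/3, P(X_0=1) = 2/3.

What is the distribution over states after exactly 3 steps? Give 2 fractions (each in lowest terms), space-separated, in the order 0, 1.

Propagating the distribution step by step (d_{t+1} = d_t * P):
d_0 = (0=1/3, 1=2/3)
  d_1[0] = 1/3*3/4 + 2/3*1/4 = 5/12
  d_1[1] = 1/3*1/4 + 2/3*3/4 = 7/12
d_1 = (0=5/12, 1=7/12)
  d_2[0] = 5/12*3/4 + 7/12*1/4 = 11/24
  d_2[1] = 5/12*1/4 + 7/12*3/4 = 13/24
d_2 = (0=11/24, 1=13/24)
  d_3[0] = 11/24*3/4 + 13/24*1/4 = 23/48
  d_3[1] = 11/24*1/4 + 13/24*3/4 = 25/48
d_3 = (0=23/48, 1=25/48)

Answer: 23/48 25/48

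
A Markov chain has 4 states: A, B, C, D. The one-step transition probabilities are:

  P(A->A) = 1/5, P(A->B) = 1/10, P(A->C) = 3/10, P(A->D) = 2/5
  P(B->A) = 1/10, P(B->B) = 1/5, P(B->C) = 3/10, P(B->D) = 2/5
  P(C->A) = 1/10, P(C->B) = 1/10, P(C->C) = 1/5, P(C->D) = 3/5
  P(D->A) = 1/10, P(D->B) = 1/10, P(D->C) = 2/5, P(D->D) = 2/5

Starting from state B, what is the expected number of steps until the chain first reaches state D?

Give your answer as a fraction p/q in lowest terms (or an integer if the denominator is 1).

Let h_i = expected steps to first reach D from state i.
Boundary: h_D = 0.
First-step equations for the other states:
  h_A = 1 + 1/5*h_A + 1/10*h_B + 3/10*h_C + 2/5*h_D
  h_B = 1 + 1/10*h_A + 1/5*h_B + 3/10*h_C + 2/5*h_D
  h_C = 1 + 1/10*h_A + 1/10*h_B + 1/5*h_C + 3/5*h_D

Substituting h_D = 0 and rearranging gives the linear system (I - Q) h = 1:
  [4/5, -1/10, -3/10] . (h_A, h_B, h_C) = 1
  [-1/10, 4/5, -3/10] . (h_A, h_B, h_C) = 1
  [-1/10, -1/10, 4/5] . (h_A, h_B, h_C) = 1

Solving yields:
  h_A = 11/5
  h_B = 11/5
  h_C = 9/5

Starting state is B, so the expected hitting time is h_B = 11/5.

Answer: 11/5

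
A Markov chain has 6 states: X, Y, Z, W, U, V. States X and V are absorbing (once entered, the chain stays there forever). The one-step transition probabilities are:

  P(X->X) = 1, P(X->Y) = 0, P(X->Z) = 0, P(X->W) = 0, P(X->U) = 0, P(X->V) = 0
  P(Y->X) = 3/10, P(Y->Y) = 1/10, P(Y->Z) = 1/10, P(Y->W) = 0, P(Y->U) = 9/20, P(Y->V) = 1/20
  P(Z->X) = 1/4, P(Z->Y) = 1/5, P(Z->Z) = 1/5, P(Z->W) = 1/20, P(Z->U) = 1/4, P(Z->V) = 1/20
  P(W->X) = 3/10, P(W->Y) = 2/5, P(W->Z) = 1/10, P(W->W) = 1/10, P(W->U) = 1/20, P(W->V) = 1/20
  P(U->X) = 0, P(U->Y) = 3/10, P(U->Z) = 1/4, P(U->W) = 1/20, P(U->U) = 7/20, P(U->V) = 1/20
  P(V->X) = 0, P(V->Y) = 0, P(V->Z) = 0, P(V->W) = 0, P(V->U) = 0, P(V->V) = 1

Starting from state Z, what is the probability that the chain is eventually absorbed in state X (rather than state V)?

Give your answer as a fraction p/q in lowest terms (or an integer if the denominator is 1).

Let a_i = P(absorbed in X | start in state i).
Boundary conditions: a_X = 1, a_V = 0.
For each transient state i, a_i = sum_j P(i->j) * a_j:
  a_Y = 3/10*a_X + 1/10*a_Y + 1/10*a_Z + 0*a_W + 9/20*a_U + 1/20*a_V
  a_Z = 1/4*a_X + 1/5*a_Y + 1/5*a_Z + 1/20*a_W + 1/4*a_U + 1/20*a_V
  a_W = 3/10*a_X + 2/5*a_Y + 1/10*a_Z + 1/10*a_W + 1/20*a_U + 1/20*a_V
  a_U = 0*a_X + 3/10*a_Y + 1/4*a_Z + 1/20*a_W + 7/20*a_U + 1/20*a_V

Substituting a_X = 1 and a_V = 0, rearrange to (I - Q) a = r where r[i] = P(i -> X):
  [9/10, -1/10, 0, -9/20] . (a_Y, a_Z, a_W, a_U) = 3/10
  [-1/5, 4/5, -1/20, -1/4] . (a_Y, a_Z, a_W, a_U) = 1/4
  [-2/5, -1/10, 9/10, -1/20] . (a_Y, a_Z, a_W, a_U) = 3/10
  [-3/10, -1/4, -1/20, 13/20] . (a_Y, a_Z, a_W, a_U) = 0

Solving yields:
  a_Y = 13621/17377
  a_Z = 13659/17377
  a_W = 14065/17377
  a_U = 12622/17377

Starting state is Z, so the absorption probability is a_Z = 13659/17377.

Answer: 13659/17377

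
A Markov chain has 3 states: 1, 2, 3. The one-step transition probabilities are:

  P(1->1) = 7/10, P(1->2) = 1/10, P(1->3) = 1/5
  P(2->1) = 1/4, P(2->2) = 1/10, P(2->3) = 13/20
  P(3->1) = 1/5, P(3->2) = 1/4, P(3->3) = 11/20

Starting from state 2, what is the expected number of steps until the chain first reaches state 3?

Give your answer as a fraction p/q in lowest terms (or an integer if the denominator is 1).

Answer: 110/49

Derivation:
Let h_i = expected steps to first reach 3 from state i.
Boundary: h_3 = 0.
First-step equations for the other states:
  h_1 = 1 + 7/10*h_1 + 1/10*h_2 + 1/5*h_3
  h_2 = 1 + 1/4*h_1 + 1/10*h_2 + 13/20*h_3

Substituting h_3 = 0 and rearranging gives the linear system (I - Q) h = 1:
  [3/10, -1/10] . (h_1, h_2) = 1
  [-1/4, 9/10] . (h_1, h_2) = 1

Solving yields:
  h_1 = 200/49
  h_2 = 110/49

Starting state is 2, so the expected hitting time is h_2 = 110/49.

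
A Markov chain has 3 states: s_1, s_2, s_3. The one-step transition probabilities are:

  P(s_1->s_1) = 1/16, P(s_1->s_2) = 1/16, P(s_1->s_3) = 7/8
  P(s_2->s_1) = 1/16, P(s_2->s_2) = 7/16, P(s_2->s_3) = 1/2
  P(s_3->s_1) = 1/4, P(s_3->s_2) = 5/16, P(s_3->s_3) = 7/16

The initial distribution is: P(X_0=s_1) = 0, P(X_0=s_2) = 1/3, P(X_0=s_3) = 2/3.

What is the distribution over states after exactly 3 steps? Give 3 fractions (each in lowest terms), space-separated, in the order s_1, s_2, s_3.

Propagating the distribution step by step (d_{t+1} = d_t * P):
d_0 = (s_1=0, s_2=1/3, s_3=2/3)
  d_1[s_1] = 0*1/16 + 1/3*1/16 + 2/3*1/4 = 3/16
  d_1[s_2] = 0*1/16 + 1/3*7/16 + 2/3*5/16 = 17/48
  d_1[s_3] = 0*7/8 + 1/3*1/2 + 2/3*7/16 = 11/24
d_1 = (s_1=3/16, s_2=17/48, s_3=11/24)
  d_2[s_1] = 3/16*1/16 + 17/48*1/16 + 11/24*1/4 = 19/128
  d_2[s_2] = 3/16*1/16 + 17/48*7/16 + 11/24*5/16 = 119/384
  d_2[s_3] = 3/16*7/8 + 17/48*1/2 + 11/24*7/16 = 13/24
d_2 = (s_1=19/128, s_2=119/384, s_3=13/24)
  d_3[s_1] = 19/128*1/16 + 119/384*1/16 + 13/24*1/4 = 21/128
  d_3[s_2] = 19/128*1/16 + 119/384*7/16 + 13/24*5/16 = 965/3072
  d_3[s_3] = 19/128*7/8 + 119/384*1/2 + 13/24*7/16 = 1603/3072
d_3 = (s_1=21/128, s_2=965/3072, s_3=1603/3072)

Answer: 21/128 965/3072 1603/3072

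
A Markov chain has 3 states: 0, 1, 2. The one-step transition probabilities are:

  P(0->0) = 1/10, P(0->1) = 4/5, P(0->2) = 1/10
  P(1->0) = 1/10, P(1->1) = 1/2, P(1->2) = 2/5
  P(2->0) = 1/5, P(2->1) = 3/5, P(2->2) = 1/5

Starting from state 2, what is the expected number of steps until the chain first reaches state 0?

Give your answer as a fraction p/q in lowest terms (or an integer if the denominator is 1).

Let h_i = expected steps to first reach 0 from state i.
Boundary: h_0 = 0.
First-step equations for the other states:
  h_1 = 1 + 1/10*h_0 + 1/2*h_1 + 2/5*h_2
  h_2 = 1 + 1/5*h_0 + 3/5*h_1 + 1/5*h_2

Substituting h_0 = 0 and rearranging gives the linear system (I - Q) h = 1:
  [1/2, -2/5] . (h_1, h_2) = 1
  [-3/5, 4/5] . (h_1, h_2) = 1

Solving yields:
  h_1 = 15/2
  h_2 = 55/8

Starting state is 2, so the expected hitting time is h_2 = 55/8.

Answer: 55/8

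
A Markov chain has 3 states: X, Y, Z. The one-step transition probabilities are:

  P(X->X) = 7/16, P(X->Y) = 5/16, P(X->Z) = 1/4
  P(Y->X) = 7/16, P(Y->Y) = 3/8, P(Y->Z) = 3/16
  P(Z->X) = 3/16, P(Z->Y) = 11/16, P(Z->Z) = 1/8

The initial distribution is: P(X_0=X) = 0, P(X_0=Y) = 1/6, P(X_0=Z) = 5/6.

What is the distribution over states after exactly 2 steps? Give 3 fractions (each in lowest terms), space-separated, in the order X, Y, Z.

Propagating the distribution step by step (d_{t+1} = d_t * P):
d_0 = (X=0, Y=1/6, Z=5/6)
  d_1[X] = 0*7/16 + 1/6*7/16 + 5/6*3/16 = 11/48
  d_1[Y] = 0*5/16 + 1/6*3/8 + 5/6*11/16 = 61/96
  d_1[Z] = 0*1/4 + 1/6*3/16 + 5/6*1/8 = 13/96
d_1 = (X=11/48, Y=61/96, Z=13/96)
  d_2[X] = 11/48*7/16 + 61/96*7/16 + 13/96*3/16 = 155/384
  d_2[Y] = 11/48*5/16 + 61/96*3/8 + 13/96*11/16 = 619/1536
  d_2[Z] = 11/48*1/4 + 61/96*3/16 + 13/96*1/8 = 99/512
d_2 = (X=155/384, Y=619/1536, Z=99/512)

Answer: 155/384 619/1536 99/512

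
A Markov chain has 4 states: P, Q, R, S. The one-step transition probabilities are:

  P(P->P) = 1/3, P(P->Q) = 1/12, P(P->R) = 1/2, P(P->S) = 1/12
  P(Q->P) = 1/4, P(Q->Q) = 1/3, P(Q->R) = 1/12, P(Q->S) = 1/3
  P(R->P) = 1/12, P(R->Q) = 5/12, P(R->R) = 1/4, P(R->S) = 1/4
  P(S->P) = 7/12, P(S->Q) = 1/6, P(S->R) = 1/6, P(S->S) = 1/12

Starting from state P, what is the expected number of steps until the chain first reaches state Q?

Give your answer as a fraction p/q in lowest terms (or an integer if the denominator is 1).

Let h_i = expected steps to first reach Q from state i.
Boundary: h_Q = 0.
First-step equations for the other states:
  h_P = 1 + 1/3*h_P + 1/12*h_Q + 1/2*h_R + 1/12*h_S
  h_R = 1 + 1/12*h_P + 5/12*h_Q + 1/4*h_R + 1/4*h_S
  h_S = 1 + 7/12*h_P + 1/6*h_Q + 1/6*h_R + 1/12*h_S

Substituting h_Q = 0 and rearranging gives the linear system (I - Q) h = 1:
  [2/3, -1/2, -1/12] . (h_P, h_R, h_S) = 1
  [-1/12, 3/4, -1/4] . (h_P, h_R, h_S) = 1
  [-7/12, -1/6, 11/12] . (h_P, h_R, h_S) = 1

Solving yields:
  h_P = 2256/487
  h_R = 1656/487
  h_S = 2268/487

Starting state is P, so the expected hitting time is h_P = 2256/487.

Answer: 2256/487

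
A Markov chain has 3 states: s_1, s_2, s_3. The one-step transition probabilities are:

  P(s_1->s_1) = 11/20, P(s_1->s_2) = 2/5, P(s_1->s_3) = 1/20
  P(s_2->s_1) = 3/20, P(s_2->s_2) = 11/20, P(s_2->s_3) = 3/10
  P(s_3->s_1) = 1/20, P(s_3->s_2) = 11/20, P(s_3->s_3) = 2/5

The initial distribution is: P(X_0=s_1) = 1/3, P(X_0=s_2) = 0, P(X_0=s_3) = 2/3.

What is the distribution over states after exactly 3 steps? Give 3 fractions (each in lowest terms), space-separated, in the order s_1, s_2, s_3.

Answer: 2471/12000 83/160 413/1500

Derivation:
Propagating the distribution step by step (d_{t+1} = d_t * P):
d_0 = (s_1=1/3, s_2=0, s_3=2/3)
  d_1[s_1] = 1/3*11/20 + 0*3/20 + 2/3*1/20 = 13/60
  d_1[s_2] = 1/3*2/5 + 0*11/20 + 2/3*11/20 = 1/2
  d_1[s_3] = 1/3*1/20 + 0*3/10 + 2/3*2/5 = 17/60
d_1 = (s_1=13/60, s_2=1/2, s_3=17/60)
  d_2[s_1] = 13/60*11/20 + 1/2*3/20 + 17/60*1/20 = 5/24
  d_2[s_2] = 13/60*2/5 + 1/2*11/20 + 17/60*11/20 = 207/400
  d_2[s_3] = 13/60*1/20 + 1/2*3/10 + 17/60*2/5 = 329/1200
d_2 = (s_1=5/24, s_2=207/400, s_3=329/1200)
  d_3[s_1] = 5/24*11/20 + 207/400*3/20 + 329/1200*1/20 = 2471/12000
  d_3[s_2] = 5/24*2/5 + 207/400*11/20 + 329/1200*11/20 = 83/160
  d_3[s_3] = 5/24*1/20 + 207/400*3/10 + 329/1200*2/5 = 413/1500
d_3 = (s_1=2471/12000, s_2=83/160, s_3=413/1500)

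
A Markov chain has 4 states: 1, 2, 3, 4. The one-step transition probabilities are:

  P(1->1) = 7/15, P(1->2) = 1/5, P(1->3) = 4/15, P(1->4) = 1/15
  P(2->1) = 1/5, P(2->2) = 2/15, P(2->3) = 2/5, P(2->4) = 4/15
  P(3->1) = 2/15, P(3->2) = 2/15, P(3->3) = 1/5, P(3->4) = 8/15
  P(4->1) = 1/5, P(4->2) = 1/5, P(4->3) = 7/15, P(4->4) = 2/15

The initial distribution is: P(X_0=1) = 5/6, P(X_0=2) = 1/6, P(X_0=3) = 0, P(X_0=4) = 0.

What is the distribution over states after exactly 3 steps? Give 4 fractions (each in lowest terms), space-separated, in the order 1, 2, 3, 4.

Propagating the distribution step by step (d_{t+1} = d_t * P):
d_0 = (1=5/6, 2=1/6, 3=0, 4=0)
  d_1[1] = 5/6*7/15 + 1/6*1/5 + 0*2/15 + 0*1/5 = 19/45
  d_1[2] = 5/6*1/5 + 1/6*2/15 + 0*2/15 + 0*1/5 = 17/90
  d_1[3] = 5/6*4/15 + 1/6*2/5 + 0*1/5 + 0*7/15 = 13/45
  d_1[4] = 5/6*1/15 + 1/6*4/15 + 0*8/15 + 0*2/15 = 1/10
d_1 = (1=19/45, 2=17/90, 3=13/45, 4=1/10)
  d_2[1] = 19/45*7/15 + 17/90*1/5 + 13/45*2/15 + 1/10*1/5 = 22/75
  d_2[2] = 19/45*1/5 + 17/90*2/15 + 13/45*2/15 + 1/10*1/5 = 227/1350
  d_2[3] = 19/45*4/15 + 17/90*2/5 + 13/45*1/5 + 1/10*7/15 = 79/270
  d_2[4] = 19/45*1/15 + 17/90*4/15 + 13/45*8/15 + 1/10*2/15 = 166/675
d_2 = (1=22/75, 2=227/1350, 3=79/270, 4=166/675)
  d_3[1] = 22/75*7/15 + 227/1350*1/5 + 79/270*2/15 + 166/675*1/5 = 5239/20250
  d_3[2] = 22/75*1/5 + 227/1350*2/15 + 79/270*2/15 + 166/675*1/5 = 1714/10125
  d_3[3] = 22/75*4/15 + 227/1350*2/5 + 79/270*1/5 + 166/675*7/15 = 1291/4050
  d_3[4] = 22/75*1/15 + 227/1350*4/15 + 79/270*8/15 + 166/675*2/15 = 2564/10125
d_3 = (1=5239/20250, 2=1714/10125, 3=1291/4050, 4=2564/10125)

Answer: 5239/20250 1714/10125 1291/4050 2564/10125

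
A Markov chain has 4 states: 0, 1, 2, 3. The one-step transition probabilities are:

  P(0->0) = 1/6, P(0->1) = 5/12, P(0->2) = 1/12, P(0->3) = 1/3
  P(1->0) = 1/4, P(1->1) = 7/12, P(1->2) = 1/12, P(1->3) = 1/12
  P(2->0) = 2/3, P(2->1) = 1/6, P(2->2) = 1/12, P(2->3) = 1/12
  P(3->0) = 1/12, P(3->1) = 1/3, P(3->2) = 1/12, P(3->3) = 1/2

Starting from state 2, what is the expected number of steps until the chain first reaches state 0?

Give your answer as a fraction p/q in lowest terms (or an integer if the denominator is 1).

Answer: 588/263

Derivation:
Let h_i = expected steps to first reach 0 from state i.
Boundary: h_0 = 0.
First-step equations for the other states:
  h_1 = 1 + 1/4*h_0 + 7/12*h_1 + 1/12*h_2 + 1/12*h_3
  h_2 = 1 + 2/3*h_0 + 1/6*h_1 + 1/12*h_2 + 1/12*h_3
  h_3 = 1 + 1/12*h_0 + 1/3*h_1 + 1/12*h_2 + 1/2*h_3

Substituting h_0 = 0 and rearranging gives the linear system (I - Q) h = 1:
  [5/12, -1/12, -1/12] . (h_1, h_2, h_3) = 1
  [-1/6, 11/12, -1/12] . (h_1, h_2, h_3) = 1
  [-1/3, -1/12, 1/2] . (h_1, h_2, h_3) = 1

Solving yields:
  h_1 = 1008/263
  h_2 = 588/263
  h_3 = 1296/263

Starting state is 2, so the expected hitting time is h_2 = 588/263.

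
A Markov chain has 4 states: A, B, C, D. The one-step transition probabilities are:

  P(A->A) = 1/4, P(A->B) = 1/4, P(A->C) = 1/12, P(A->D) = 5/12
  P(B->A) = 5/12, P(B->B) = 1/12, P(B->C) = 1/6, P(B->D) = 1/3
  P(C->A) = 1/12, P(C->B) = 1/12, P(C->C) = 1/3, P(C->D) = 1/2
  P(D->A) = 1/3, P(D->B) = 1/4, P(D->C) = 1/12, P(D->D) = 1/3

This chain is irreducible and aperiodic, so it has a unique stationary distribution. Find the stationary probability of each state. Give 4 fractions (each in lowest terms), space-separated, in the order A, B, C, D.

Answer: 243/832 25/128 17/128 79/208

Derivation:
The stationary distribution satisfies pi = pi * P, i.e.:
  pi_A = 1/4*pi_A + 5/12*pi_B + 1/12*pi_C + 1/3*pi_D
  pi_B = 1/4*pi_A + 1/12*pi_B + 1/12*pi_C + 1/4*pi_D
  pi_C = 1/12*pi_A + 1/6*pi_B + 1/3*pi_C + 1/12*pi_D
  pi_D = 5/12*pi_A + 1/3*pi_B + 1/2*pi_C + 1/3*pi_D
with normalization: pi_A + pi_B + pi_C + pi_D = 1.

Using the first 3 balance equations plus normalization, the linear system A*pi = b is:
  [-3/4, 5/12, 1/12, 1/3] . pi = 0
  [1/4, -11/12, 1/12, 1/4] . pi = 0
  [1/12, 1/6, -2/3, 1/12] . pi = 0
  [1, 1, 1, 1] . pi = 1

Solving yields:
  pi_A = 243/832
  pi_B = 25/128
  pi_C = 17/128
  pi_D = 79/208

Verification (pi * P):
  243/832*1/4 + 25/128*5/12 + 17/128*1/12 + 79/208*1/3 = 243/832 = pi_A  (ok)
  243/832*1/4 + 25/128*1/12 + 17/128*1/12 + 79/208*1/4 = 25/128 = pi_B  (ok)
  243/832*1/12 + 25/128*1/6 + 17/128*1/3 + 79/208*1/12 = 17/128 = pi_C  (ok)
  243/832*5/12 + 25/128*1/3 + 17/128*1/2 + 79/208*1/3 = 79/208 = pi_D  (ok)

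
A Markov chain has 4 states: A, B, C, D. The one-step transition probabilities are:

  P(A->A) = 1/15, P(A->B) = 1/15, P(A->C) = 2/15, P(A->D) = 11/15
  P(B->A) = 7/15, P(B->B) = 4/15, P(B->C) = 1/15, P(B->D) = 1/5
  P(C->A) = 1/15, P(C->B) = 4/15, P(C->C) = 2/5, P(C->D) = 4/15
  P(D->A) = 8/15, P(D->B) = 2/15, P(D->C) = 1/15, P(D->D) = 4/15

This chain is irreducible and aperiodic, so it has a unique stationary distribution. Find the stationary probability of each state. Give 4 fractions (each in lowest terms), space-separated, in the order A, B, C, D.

Answer: 103/327 49/327 43/327 44/109

Derivation:
The stationary distribution satisfies pi = pi * P, i.e.:
  pi_A = 1/15*pi_A + 7/15*pi_B + 1/15*pi_C + 8/15*pi_D
  pi_B = 1/15*pi_A + 4/15*pi_B + 4/15*pi_C + 2/15*pi_D
  pi_C = 2/15*pi_A + 1/15*pi_B + 2/5*pi_C + 1/15*pi_D
  pi_D = 11/15*pi_A + 1/5*pi_B + 4/15*pi_C + 4/15*pi_D
with normalization: pi_A + pi_B + pi_C + pi_D = 1.

Using the first 3 balance equations plus normalization, the linear system A*pi = b is:
  [-14/15, 7/15, 1/15, 8/15] . pi = 0
  [1/15, -11/15, 4/15, 2/15] . pi = 0
  [2/15, 1/15, -3/5, 1/15] . pi = 0
  [1, 1, 1, 1] . pi = 1

Solving yields:
  pi_A = 103/327
  pi_B = 49/327
  pi_C = 43/327
  pi_D = 44/109

Verification (pi * P):
  103/327*1/15 + 49/327*7/15 + 43/327*1/15 + 44/109*8/15 = 103/327 = pi_A  (ok)
  103/327*1/15 + 49/327*4/15 + 43/327*4/15 + 44/109*2/15 = 49/327 = pi_B  (ok)
  103/327*2/15 + 49/327*1/15 + 43/327*2/5 + 44/109*1/15 = 43/327 = pi_C  (ok)
  103/327*11/15 + 49/327*1/5 + 43/327*4/15 + 44/109*4/15 = 44/109 = pi_D  (ok)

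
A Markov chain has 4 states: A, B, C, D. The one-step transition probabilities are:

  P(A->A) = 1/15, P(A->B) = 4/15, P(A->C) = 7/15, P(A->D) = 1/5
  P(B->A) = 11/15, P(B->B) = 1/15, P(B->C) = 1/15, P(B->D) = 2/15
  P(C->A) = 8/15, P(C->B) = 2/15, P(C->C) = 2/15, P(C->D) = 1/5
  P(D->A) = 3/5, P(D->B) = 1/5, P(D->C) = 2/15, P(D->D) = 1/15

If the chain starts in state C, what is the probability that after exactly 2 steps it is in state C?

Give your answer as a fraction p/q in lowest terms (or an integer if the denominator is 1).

Answer: 68/225

Derivation:
Computing P^2 by repeated multiplication:
P^1 =
  A: [1/15, 4/15, 7/15, 1/5]
  B: [11/15, 1/15, 1/15, 2/15]
  C: [8/15, 2/15, 2/15, 1/5]
  D: [3/5, 1/5, 2/15, 1/15]
P^2 =
  A: [128/225, 31/225, 31/225, 7/45]
  B: [16/75, 53/225, 28/75, 8/45]
  C: [73/225, 47/225, 68/225, 37/225]
  D: [67/225, 46/225, 8/25, 8/45]

(P^2)[C -> C] = 68/225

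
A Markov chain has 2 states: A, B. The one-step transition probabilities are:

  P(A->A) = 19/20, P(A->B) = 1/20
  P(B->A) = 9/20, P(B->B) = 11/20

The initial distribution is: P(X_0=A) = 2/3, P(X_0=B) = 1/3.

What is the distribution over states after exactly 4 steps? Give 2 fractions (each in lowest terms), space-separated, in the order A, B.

Answer: 85/96 11/96

Derivation:
Propagating the distribution step by step (d_{t+1} = d_t * P):
d_0 = (A=2/3, B=1/3)
  d_1[A] = 2/3*19/20 + 1/3*9/20 = 47/60
  d_1[B] = 2/3*1/20 + 1/3*11/20 = 13/60
d_1 = (A=47/60, B=13/60)
  d_2[A] = 47/60*19/20 + 13/60*9/20 = 101/120
  d_2[B] = 47/60*1/20 + 13/60*11/20 = 19/120
d_2 = (A=101/120, B=19/120)
  d_3[A] = 101/120*19/20 + 19/120*9/20 = 209/240
  d_3[B] = 101/120*1/20 + 19/120*11/20 = 31/240
d_3 = (A=209/240, B=31/240)
  d_4[A] = 209/240*19/20 + 31/240*9/20 = 85/96
  d_4[B] = 209/240*1/20 + 31/240*11/20 = 11/96
d_4 = (A=85/96, B=11/96)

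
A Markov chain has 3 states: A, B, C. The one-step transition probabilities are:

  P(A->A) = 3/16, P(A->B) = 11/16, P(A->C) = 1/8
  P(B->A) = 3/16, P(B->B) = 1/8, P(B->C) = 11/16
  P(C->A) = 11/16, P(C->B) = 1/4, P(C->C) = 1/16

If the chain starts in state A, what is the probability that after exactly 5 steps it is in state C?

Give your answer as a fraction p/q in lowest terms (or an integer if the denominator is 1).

Answer: 43543/131072

Derivation:
Computing P^5 by repeated multiplication:
P^1 =
  A: [3/16, 11/16, 1/8]
  B: [3/16, 1/8, 11/16]
  C: [11/16, 1/4, 1/16]
P^2 =
  A: [1/4, 63/256, 129/256]
  B: [17/32, 81/256, 39/256]
  C: [7/32, 133/256, 67/256]
P^3 =
  A: [225/512, 673/2048, 475/2048]
  B: [135/512, 907/2048, 601/2048]
  C: [163/512, 575/2048, 821/2048]
P^4 =
  A: [1243/4096, 6573/16384, 4839/16384]
  B: [1369/4096, 5079/16384, 5829/16384]
  C: [1589/4096, 5803/16384, 4225/16384]
P^5 =
  A: [10983/32768, 43597/131072, 43543/131072]
  B: [11973/32768, 46855/131072, 36325/131072]
  C: [10369/32768, 49211/131072, 40385/131072]

(P^5)[A -> C] = 43543/131072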